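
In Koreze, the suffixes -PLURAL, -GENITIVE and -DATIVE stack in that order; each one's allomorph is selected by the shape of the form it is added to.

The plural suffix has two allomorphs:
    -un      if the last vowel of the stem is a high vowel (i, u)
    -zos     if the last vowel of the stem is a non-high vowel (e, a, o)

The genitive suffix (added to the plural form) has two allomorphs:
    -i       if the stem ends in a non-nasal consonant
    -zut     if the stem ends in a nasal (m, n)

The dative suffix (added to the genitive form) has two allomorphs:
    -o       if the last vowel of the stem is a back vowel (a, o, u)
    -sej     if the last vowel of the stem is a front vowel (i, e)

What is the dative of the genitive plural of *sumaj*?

sumajzosisej

The last vowel of *sumaj* is /a/, which is a non-high vowel, so the plural suffix is -zos, giving *sumajzos*.
The plural form *sumajzos*: final consonant = /s/, non-nasal → -i → *sumajzosi*.
Since the last vowel of the genitive form *sumajzosi* is /i/ (a front vowel), it takes -sej, giving *sumajzosisej*.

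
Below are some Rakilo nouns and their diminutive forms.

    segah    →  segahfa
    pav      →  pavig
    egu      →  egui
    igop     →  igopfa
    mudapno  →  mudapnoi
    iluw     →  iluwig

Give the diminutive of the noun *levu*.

The alternation tracks the final sound of the stem — -fa when the stem ends in a voiceless consonant (*segah*, *igop*); -ig when the stem ends in a voiced consonant (*pav*, *iluw*); -i when the stem ends in a vowel (*egu*, *mudapno*).
*levu* — final sound /u/ (a vowel) → -i → *levui*.

levui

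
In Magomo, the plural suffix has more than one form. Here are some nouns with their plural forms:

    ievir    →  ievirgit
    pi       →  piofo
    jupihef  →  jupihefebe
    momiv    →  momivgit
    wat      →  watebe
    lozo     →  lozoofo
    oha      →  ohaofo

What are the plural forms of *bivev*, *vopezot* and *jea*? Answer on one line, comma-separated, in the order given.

The pattern is voicing of the final sound: -ebe when the stem ends in a voiceless consonant (*jupihef*, *wat*); -git when the stem ends in a voiced consonant (*ievir*, *momiv*); -ofo when the stem ends in a vowel (*pi*, *lozo*, *oha*).
*bivev* — final sound /v/ (a voiced consonant) → -git → *bivevgit*.
*vopezot*: final sound = /t/, a voiceless consonant → -ebe → *vopezotebe*.
Since the final sound of *jea* is /a/ (a vowel), it takes -ofo, giving *jeaofo*.

bivevgit, vopezotebe, jeaofo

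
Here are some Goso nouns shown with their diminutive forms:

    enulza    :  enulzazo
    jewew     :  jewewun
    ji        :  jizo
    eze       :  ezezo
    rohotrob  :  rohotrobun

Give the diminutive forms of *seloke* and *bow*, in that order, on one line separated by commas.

selokezo, bowun

The alternation tracks the final sound of the stem — -un when the stem ends in a consonant (*jewew*, *rohotrob*); -zo when the stem ends in a vowel (*enulza*, *ji*, *eze*).
The final sound of *seloke* is /e/, which is a vowel, so the suffix is -zo, giving *selokezo*.
Since the final sound of *bow* is /w/ (a consonant), it takes -un, giving *bowun*.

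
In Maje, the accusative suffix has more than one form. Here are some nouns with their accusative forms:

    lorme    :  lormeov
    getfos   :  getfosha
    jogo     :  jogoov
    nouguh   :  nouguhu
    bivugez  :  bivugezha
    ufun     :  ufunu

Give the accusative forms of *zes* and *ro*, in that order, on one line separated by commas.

zesha, roov

The alternation tracks the final sound of the stem — -ha when the stem ends in a sibilant (*getfos*, *bivugez*); -u when the stem ends in a non-sibilant consonant (*nouguh*, *ufun*); -ov when the stem ends in a vowel (*lorme*, *jogo*).
The final sound of *zes* is /s/, which is a sibilant, so the suffix is -ha, giving *zesha*.
*ro*: final sound = /o/, a vowel → -ov → *roov*.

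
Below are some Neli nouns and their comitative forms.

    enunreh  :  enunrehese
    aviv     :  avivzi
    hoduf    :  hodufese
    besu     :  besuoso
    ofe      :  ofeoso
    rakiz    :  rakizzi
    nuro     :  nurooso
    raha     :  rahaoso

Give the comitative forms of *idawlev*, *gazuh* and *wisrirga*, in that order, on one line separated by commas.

Looking at the final sound of each stem: -ese when the stem ends in a voiceless consonant (*enunreh*, *hoduf*); -zi when the stem ends in a voiced consonant (*aviv*, *rakiz*); -oso when the stem ends in a vowel (*besu*, *ofe*, *nuro*, *raha*).
*idawlev*: final sound = /v/, a voiced consonant → -zi → *idawlevzi*.
The final sound of *gazuh* is /h/, which is a voiceless consonant, so the suffix is -ese, giving *gazuhese*.
*wisrirga*: final sound = /a/, a vowel → -oso → *wisrirgaoso*.

idawlevzi, gazuhese, wisrirgaoso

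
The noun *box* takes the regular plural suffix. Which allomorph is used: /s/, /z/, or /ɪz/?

The stem *box* ends in a sibilant (/s, z, ʃ, ʒ, tʃ, dʒ/).
The plural suffix surfaces as /ɪz/ after sibilants, /s/ after other voiceless consonants, and /z/ after other voiced sounds.
So the plural -s on *box* is pronounced /ɪz/.

/ɪz/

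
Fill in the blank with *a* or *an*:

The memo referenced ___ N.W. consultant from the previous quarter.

an

The indefinite article is chosen by the initial *sound* of the following word, not its spelling.
The initialism *N.W.* is read letter by letter; the first letter, N, is pronounced /ɛn/, which begins with a vowel sound.
So the article is *an*: The memo referenced an N.W. consultant from the previous quarter.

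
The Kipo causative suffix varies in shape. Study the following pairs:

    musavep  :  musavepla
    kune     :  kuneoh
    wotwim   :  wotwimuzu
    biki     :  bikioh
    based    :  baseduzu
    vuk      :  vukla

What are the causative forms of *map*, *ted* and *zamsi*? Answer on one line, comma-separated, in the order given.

The alternation tracks the final sound of the stem — -la when the stem ends in a voiceless consonant (*musavep*, *vuk*); -uzu when the stem ends in a voiced consonant (*wotwim*, *based*); -oh when the stem ends in a vowel (*kune*, *biki*).
*map* — final sound /p/ (a voiceless consonant) → -la → *mapla*.
Since the final sound of *ted* is /d/ (a voiced consonant), it takes -uzu, giving *teduzu*.
*zamsi* — final sound /i/ (a vowel) → -oh → *zamsioh*.

mapla, teduzu, zamsioh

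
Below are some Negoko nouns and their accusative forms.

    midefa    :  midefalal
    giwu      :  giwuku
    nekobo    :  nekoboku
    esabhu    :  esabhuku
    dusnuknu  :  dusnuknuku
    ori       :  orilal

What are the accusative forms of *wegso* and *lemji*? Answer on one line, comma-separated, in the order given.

Looking at the last vowel of each stem: -ku when the last vowel of the stem is a rounded vowel (*giwu*, *nekobo*, *esabhu*, *dusnuknu*); -lal when the last vowel of the stem is an unrounded vowel (*midefa*, *ori*).
*wegso* — last vowel /o/ (a rounded vowel) → -ku → *wegsoku*.
*lemji* — last vowel /i/ (an unrounded vowel) → -lal → *lemjilal*.

wegsoku, lemjilal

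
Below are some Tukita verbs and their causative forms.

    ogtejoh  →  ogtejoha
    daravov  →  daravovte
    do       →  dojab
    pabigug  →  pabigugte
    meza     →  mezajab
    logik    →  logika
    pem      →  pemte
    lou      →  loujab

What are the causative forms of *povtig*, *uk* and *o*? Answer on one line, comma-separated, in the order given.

The alternation tracks the final sound of the stem — -a when the stem ends in a voiceless consonant (*ogtejoh*, *logik*); -te when the stem ends in a voiced consonant (*daravov*, *pabigug*, *pem*); -jab when the stem ends in a vowel (*do*, *meza*, *lou*).
*povtig*: final sound = /g/, a voiced consonant → -te → *povtigte*.
*uk* — final sound /k/ (a voiceless consonant) → -a → *uka*.
*o* — final sound /o/ (a vowel) → -jab → *ojab*.

povtigte, uka, ojab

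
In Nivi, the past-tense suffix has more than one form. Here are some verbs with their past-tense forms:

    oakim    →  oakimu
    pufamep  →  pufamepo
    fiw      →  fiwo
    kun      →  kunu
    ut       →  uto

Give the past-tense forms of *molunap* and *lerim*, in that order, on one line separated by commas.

The pattern is nasality of the final consonant: -u when the stem ends in a nasal (*oakim*, *kun*); -o when the stem ends in a non-nasal consonant (*pufamep*, *fiw*, *ut*).
Since the final consonant of *molunap* is /p/ (non-nasal), it takes -o, giving *molunapo*.
*lerim*: final consonant = /m/, a nasal → -u → *lerimu*.

molunapo, lerimu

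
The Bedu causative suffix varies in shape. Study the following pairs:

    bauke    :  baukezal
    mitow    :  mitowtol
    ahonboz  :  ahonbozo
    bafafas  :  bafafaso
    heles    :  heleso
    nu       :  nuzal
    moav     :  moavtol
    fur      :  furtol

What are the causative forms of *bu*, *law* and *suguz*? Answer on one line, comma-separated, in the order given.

The suffix is conditioned by the final sound: -o when the stem ends in a sibilant (*ahonboz*, *bafafas*, *heles*); -tol when the stem ends in a non-sibilant consonant (*mitow*, *moav*, *fur*); -zal when the stem ends in a vowel (*bauke*, *nu*).
*bu*: final sound = /u/, a vowel → -zal → *buzal*.
Since the final sound of *law* is /w/ (a non-sibilant consonant), it takes -tol, giving *lawtol*.
*suguz*: final sound = /z/, a sibilant → -o → *suguzo*.

buzal, lawtol, suguzo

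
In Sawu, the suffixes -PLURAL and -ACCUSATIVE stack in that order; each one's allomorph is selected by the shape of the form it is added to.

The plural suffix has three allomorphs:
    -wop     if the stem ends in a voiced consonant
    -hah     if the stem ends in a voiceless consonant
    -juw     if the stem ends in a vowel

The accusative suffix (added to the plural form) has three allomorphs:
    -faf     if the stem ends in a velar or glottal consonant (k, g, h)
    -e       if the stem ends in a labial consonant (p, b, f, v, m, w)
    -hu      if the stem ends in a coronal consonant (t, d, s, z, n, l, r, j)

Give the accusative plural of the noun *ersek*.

ersekhahfaf

*ersek* — final sound /k/ (a voiceless consonant) → -hah → *ersekhah*.
The plural form *ersekhah* — final consonant /h/ (velar/glottal) → -faf → *ersekhahfaf*.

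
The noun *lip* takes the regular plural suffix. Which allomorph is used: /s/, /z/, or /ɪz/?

The stem *lip* ends in a voiceless non-sibilant consonant.
The plural suffix surfaces as /ɪz/ after sibilants, /s/ after other voiceless consonants, and /z/ after other voiced sounds.
So the plural -s on *lip* is pronounced /s/.

/s/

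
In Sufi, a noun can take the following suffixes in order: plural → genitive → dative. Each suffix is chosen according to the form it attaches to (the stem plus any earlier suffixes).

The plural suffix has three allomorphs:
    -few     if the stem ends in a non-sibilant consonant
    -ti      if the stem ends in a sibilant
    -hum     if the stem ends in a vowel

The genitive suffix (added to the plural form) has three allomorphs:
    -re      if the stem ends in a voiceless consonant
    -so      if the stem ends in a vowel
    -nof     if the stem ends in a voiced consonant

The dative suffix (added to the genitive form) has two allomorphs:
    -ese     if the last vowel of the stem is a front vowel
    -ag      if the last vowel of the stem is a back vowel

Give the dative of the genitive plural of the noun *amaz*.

Since the final sound of *amaz* is /z/ (a sibilant), it takes -ti, giving *amazti*.
The final sound of the plural form *amazti* is /i/, which is a vowel, so the genitive suffix is -so, giving *amaztiso*.
The genitive form *amaztiso* — last vowel /o/ (a back vowel) → -ag → *amaztisoag*.

amaztisoag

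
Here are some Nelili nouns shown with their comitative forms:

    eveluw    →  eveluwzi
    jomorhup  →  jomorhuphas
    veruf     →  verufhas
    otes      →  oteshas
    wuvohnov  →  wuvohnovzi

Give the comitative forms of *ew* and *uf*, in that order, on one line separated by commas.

ewzi, ufhas

The suffix is conditioned by the final consonant: -has when the stem ends in a voiceless consonant (*jomorhup*, *veruf*, *otes*); -zi when the stem ends in a voiced consonant (*eveluw*, *wuvohnov*).
*ew*: final consonant = /w/, voiced → -zi → *ewzi*.
The final consonant of *uf* is /f/, which is voiceless, so the suffix is -has, giving *ufhas*.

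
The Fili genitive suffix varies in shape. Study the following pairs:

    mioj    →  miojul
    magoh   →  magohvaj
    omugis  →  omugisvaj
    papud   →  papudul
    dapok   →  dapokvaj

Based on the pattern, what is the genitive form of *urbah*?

The alternation tracks the final consonant of the stem — -vaj when the stem ends in a voiceless consonant (*magoh*, *omugis*, *dapok*); -ul when the stem ends in a voiced consonant (*mioj*, *papud*).
The final consonant of *urbah* is /h/, which is voiceless, so the suffix is -vaj, giving *urbahvaj*.

urbahvaj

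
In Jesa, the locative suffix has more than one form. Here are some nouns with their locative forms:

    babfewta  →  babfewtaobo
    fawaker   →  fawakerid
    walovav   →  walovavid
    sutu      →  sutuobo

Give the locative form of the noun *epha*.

ephaobo

The suffix is conditioned by the final sound: -id when the stem ends in a consonant (*fawaker*, *walovav*); -obo when the stem ends in a vowel (*babfewta*, *sutu*).
The final sound of *epha* is /a/, which is a vowel, so the suffix is -obo, giving *ephaobo*.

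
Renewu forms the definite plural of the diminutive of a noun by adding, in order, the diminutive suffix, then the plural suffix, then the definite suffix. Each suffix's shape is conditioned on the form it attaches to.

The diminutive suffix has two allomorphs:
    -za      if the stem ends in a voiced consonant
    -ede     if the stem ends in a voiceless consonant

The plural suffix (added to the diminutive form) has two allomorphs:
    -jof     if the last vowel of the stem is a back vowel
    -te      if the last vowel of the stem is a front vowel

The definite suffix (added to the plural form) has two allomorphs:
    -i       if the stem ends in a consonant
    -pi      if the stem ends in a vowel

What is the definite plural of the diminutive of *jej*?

The final consonant of *jej* is /j/, which is voiced, so the diminutive suffix is -za, giving *jejza*.
The last vowel of the diminutive form *jejza* is /a/, which is a back vowel, so the plural suffix is -jof, giving *jejzajof*.
The plural form *jejzajof*: final sound = /f/, a consonant → -i → *jejzajofi*.

jejzajofi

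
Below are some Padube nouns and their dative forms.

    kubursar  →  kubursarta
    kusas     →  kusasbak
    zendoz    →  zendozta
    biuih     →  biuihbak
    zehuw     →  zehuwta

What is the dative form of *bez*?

Looking at the final consonant of each stem: -bak when the stem ends in a voiceless consonant (*kusas*, *biuih*); -ta when the stem ends in a voiced consonant (*kubursar*, *zendoz*, *zehuw*).
*bez*: final consonant = /z/, voiced → -ta → *bezta*.

bezta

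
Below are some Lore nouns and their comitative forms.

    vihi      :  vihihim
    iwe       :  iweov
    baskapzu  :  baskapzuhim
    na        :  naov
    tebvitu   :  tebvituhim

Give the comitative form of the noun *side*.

The alternation tracks the last vowel of the stem — -him when the last vowel of the stem is a high vowel (*vihi*, *baskapzu*, *tebvitu*); -ov when the last vowel of the stem is a non-high vowel (*iwe*, *na*).
*side* — last vowel /e/ (a non-high vowel) → -ov → *sideov*.

sideov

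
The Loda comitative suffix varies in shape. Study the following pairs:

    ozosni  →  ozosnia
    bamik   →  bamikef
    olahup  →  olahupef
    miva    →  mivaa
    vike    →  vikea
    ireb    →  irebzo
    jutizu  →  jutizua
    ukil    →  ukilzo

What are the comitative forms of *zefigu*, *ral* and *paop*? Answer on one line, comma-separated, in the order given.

Looking at the final sound of each stem: -ef when the stem ends in a voiceless consonant (*bamik*, *olahup*); -zo when the stem ends in a voiced consonant (*ireb*, *ukil*); -a when the stem ends in a vowel (*ozosni*, *miva*, *vike*, *jutizu*).
*zefigu*: final sound = /u/, a vowel → -a → *zefigua*.
*ral* — final sound /l/ (a voiced consonant) → -zo → *ralzo*.
*paop*: final sound = /p/, a voiceless consonant → -ef → *paopef*.

zefigua, ralzo, paopef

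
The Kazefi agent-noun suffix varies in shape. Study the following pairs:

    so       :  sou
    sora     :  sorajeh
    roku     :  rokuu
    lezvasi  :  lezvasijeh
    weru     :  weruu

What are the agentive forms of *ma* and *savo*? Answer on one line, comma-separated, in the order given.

The alternation tracks the last vowel of the stem — -u when the last vowel of the stem is a rounded vowel (*so*, *roku*, *weru*); -jeh when the last vowel of the stem is an unrounded vowel (*sora*, *lezvasi*).
Since the last vowel of *ma* is /a/ (an unrounded vowel), it takes -jeh, giving *majeh*.
Since the last vowel of *savo* is /o/ (a rounded vowel), it takes -u, giving *savou*.

majeh, savou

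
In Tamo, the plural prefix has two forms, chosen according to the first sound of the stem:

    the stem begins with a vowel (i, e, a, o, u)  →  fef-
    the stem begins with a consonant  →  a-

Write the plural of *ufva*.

*ufva*: first sound = /u/, a vowel → fef- → *fefufva*.

fefufva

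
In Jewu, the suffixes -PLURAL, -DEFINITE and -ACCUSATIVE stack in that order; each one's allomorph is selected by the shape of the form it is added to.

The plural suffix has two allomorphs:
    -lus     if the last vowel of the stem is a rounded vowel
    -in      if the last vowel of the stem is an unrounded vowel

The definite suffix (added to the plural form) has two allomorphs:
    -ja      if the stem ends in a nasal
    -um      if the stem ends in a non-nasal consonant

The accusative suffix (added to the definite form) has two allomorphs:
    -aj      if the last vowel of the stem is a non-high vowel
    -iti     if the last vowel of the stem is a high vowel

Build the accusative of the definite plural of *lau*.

Since the last vowel of *lau* is /u/ (a rounded vowel), it takes -lus, giving *laulus*.
The plural form *laulus* — final consonant /s/ (non-nasal) → -um → *laulusum*.
The last vowel of the definite form *laulusum* is /u/, which is a high vowel, so the accusative suffix is -iti, giving *laulusumiti*.

laulusumiti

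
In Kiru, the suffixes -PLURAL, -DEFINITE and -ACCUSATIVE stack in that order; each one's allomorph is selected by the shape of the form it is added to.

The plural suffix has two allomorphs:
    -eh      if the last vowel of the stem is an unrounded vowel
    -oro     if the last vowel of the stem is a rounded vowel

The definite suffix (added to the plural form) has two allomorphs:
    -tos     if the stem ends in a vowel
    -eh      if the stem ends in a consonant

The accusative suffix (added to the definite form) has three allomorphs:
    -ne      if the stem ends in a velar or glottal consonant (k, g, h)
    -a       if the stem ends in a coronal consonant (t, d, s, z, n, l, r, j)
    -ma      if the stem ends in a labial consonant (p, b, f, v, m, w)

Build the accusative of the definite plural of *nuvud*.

nuvudorotosa

*nuvud*: last vowel = /u/, a rounded vowel → -oro → *nuvudoro*.
Since the final sound of the plural form *nuvudoro* is /o/ (a vowel), it takes -tos, giving *nuvudorotos*.
The definite form *nuvudorotos* — final consonant /s/ (coronal) → -a → *nuvudorotosa*.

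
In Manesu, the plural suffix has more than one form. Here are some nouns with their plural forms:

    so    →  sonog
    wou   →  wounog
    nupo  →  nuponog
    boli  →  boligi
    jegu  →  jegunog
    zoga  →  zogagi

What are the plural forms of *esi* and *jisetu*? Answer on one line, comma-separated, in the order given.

esigi, jisetunog

Looking at the last vowel of each stem: -nog when the last vowel of the stem is a rounded vowel (*so*, *wou*, *nupo*, *jegu*); -gi when the last vowel of the stem is an unrounded vowel (*boli*, *zoga*).
The last vowel of *esi* is /i/, which is an unrounded vowel, so the suffix is -gi, giving *esigi*.
*jisetu*: last vowel = /u/, a rounded vowel → -nog → *jisetunog*.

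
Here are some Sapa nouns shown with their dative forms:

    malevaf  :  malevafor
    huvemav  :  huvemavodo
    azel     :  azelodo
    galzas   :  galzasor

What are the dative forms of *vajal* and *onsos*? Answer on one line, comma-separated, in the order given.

vajalodo, onsosor

The pattern is voicing of the final consonant: -or when the stem ends in a voiceless consonant (*malevaf*, *galzas*); -odo when the stem ends in a voiced consonant (*huvemav*, *azel*).
Since the final consonant of *vajal* is /l/ (voiced), it takes -odo, giving *vajalodo*.
Since the final consonant of *onsos* is /s/ (voiceless), it takes -or, giving *onsosor*.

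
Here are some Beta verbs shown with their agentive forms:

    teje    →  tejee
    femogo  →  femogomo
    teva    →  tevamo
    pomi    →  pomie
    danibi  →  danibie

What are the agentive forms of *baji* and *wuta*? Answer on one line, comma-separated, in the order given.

bajie, wutamo

The alternation tracks the last vowel of the stem — -e when the last vowel of the stem is a front vowel (*teje*, *pomi*, *danibi*); -mo when the last vowel of the stem is a back vowel (*femogo*, *teva*).
*baji*: last vowel = /i/, a front vowel → -e → *bajie*.
*wuta*: last vowel = /a/, a back vowel → -mo → *wutamo*.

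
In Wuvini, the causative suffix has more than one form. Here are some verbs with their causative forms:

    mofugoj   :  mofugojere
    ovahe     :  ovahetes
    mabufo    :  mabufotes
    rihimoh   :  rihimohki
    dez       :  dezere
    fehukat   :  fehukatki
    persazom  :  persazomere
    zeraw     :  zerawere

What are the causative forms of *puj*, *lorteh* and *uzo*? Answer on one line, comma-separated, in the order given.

pujere, lortehki, uzotes

Looking at the final sound of each stem: -ki when the stem ends in a voiceless consonant (*rihimoh*, *fehukat*); -ere when the stem ends in a voiced consonant (*mofugoj*, *dez*, *persazom*, *zeraw*); -tes when the stem ends in a vowel (*ovahe*, *mabufo*).
*puj* — final sound /j/ (a voiced consonant) → -ere → *pujere*.
*lorteh*: final sound = /h/, a voiceless consonant → -ki → *lortehki*.
The final sound of *uzo* is /o/, which is a vowel, so the suffix is -tes, giving *uzotes*.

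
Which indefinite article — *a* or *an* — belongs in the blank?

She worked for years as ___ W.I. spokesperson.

The indefinite article is chosen by the initial *sound* of the following word, not its spelling.
The initialism *W.I.* is read letter by letter; the first letter, W, is pronounced /ˈdʌbəl.juː/, which begins with a consonant sound.
So the article is *a*: She worked for years as a W.I. spokesperson.

a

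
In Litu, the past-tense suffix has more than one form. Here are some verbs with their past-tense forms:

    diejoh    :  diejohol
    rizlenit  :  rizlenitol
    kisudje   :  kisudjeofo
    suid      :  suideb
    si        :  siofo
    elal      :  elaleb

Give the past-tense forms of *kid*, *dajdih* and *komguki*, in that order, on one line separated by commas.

kideb, dajdihol, komgukiofo

The suffix is conditioned by the final sound: -ol when the stem ends in a voiceless consonant (*diejoh*, *rizlenit*); -eb when the stem ends in a voiced consonant (*suid*, *elal*); -ofo when the stem ends in a vowel (*kisudje*, *si*).
Since the final sound of *kid* is /d/ (a voiced consonant), it takes -eb, giving *kideb*.
*dajdih*: final sound = /h/, a voiceless consonant → -ol → *dajdihol*.
The final sound of *komguki* is /i/, which is a vowel, so the suffix is -ofo, giving *komgukiofo*.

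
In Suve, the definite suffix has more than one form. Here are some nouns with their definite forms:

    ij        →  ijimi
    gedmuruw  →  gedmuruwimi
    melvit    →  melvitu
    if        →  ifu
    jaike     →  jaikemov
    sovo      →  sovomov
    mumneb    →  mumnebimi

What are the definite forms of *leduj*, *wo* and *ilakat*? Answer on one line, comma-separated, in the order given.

ledujimi, womov, ilakatu

The alternation tracks the final sound of the stem — -u when the stem ends in a voiceless consonant (*melvit*, *if*); -imi when the stem ends in a voiced consonant (*ij*, *gedmuruw*, *mumneb*); -mov when the stem ends in a vowel (*jaike*, *sovo*).
*leduj* — final sound /j/ (a voiced consonant) → -imi → *ledujimi*.
*wo*: final sound = /o/, a vowel → -mov → *womov*.
The final sound of *ilakat* is /t/, which is a voiceless consonant, so the suffix is -u, giving *ilakatu*.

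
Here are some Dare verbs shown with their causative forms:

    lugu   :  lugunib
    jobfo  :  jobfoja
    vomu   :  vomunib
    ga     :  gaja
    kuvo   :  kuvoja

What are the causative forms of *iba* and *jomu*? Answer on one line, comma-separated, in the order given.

ibaja, jomunib

The alternation tracks the last vowel of the stem — -nib when the last vowel of the stem is a high vowel (*lugu*, *vomu*); -ja when the last vowel of the stem is a non-high vowel (*jobfo*, *ga*, *kuvo*).
*iba*: last vowel = /a/, a non-high vowel → -ja → *ibaja*.
Since the last vowel of *jomu* is /u/ (a high vowel), it takes -nib, giving *jomunib*.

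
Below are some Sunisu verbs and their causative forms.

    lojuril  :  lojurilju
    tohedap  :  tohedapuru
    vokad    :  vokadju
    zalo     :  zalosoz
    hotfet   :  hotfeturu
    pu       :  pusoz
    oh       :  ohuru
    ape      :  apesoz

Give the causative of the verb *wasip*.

The alternation tracks the final sound of the stem — -uru when the stem ends in a voiceless consonant (*tohedap*, *hotfet*, *oh*); -ju when the stem ends in a voiced consonant (*lojuril*, *vokad*); -soz when the stem ends in a vowel (*zalo*, *pu*, *ape*).
The final sound of *wasip* is /p/, which is a voiceless consonant, so the suffix is -uru, giving *wasipuru*.

wasipuru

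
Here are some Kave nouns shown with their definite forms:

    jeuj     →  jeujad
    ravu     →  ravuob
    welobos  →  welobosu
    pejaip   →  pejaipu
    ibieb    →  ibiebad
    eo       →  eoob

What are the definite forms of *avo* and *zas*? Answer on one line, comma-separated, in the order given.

avoob, zasu

Looking at the final sound of each stem: -u when the stem ends in a voiceless consonant (*welobos*, *pejaip*); -ad when the stem ends in a voiced consonant (*jeuj*, *ibieb*); -ob when the stem ends in a vowel (*ravu*, *eo*).
*avo*: final sound = /o/, a vowel → -ob → *avoob*.
*zas*: final sound = /s/, a voiceless consonant → -u → *zasu*.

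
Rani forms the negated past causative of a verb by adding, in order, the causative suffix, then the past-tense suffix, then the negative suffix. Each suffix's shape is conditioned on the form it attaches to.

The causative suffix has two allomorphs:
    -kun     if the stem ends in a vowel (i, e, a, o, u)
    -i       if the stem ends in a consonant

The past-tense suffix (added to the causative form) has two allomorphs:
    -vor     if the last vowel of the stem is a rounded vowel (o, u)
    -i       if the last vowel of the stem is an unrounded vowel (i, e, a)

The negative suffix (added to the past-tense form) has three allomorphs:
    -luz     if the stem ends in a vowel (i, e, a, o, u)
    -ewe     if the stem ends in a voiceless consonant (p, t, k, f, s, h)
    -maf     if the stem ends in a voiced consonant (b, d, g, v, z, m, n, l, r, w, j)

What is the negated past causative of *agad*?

Since the final sound of *agad* is /d/ (a consonant), it takes -i, giving *agadi*.
The causative form *agadi*: last vowel = /i/, an unrounded vowel → -i → *agadii*.
The past-tense form *agadii* — final sound /i/ (a vowel) → -luz → *agadiiluz*.

agadiiluz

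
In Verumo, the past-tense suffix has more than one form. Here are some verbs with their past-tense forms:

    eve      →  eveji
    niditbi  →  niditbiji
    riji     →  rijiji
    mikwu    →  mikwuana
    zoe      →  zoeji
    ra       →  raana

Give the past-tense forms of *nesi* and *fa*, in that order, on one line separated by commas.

Looking at the last vowel of each stem: -ji when the last vowel of the stem is a front vowel (*eve*, *niditbi*, *riji*, *zoe*); -ana when the last vowel of the stem is a back vowel (*mikwu*, *ra*).
*nesi*: last vowel = /i/, a front vowel → -ji → *nesiji*.
The last vowel of *fa* is /a/, which is a back vowel, so the suffix is -ana, giving *faana*.

nesiji, faana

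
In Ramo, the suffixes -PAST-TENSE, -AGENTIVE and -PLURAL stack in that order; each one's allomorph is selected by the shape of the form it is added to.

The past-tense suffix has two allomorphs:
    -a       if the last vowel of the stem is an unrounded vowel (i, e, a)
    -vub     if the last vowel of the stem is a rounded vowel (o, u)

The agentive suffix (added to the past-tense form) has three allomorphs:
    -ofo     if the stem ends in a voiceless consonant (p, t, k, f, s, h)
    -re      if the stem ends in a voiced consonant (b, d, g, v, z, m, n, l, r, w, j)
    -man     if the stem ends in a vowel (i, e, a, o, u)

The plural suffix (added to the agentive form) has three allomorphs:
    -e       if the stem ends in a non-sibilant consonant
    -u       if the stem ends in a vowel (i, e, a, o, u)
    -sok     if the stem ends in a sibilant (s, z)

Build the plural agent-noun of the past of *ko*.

The last vowel of *ko* is /o/, which is a rounded vowel, so the past-tense suffix is -vub, giving *kovub*.
The past-tense form *kovub* — final sound /b/ (a voiced consonant) → -re → *kovubre*.
The final sound of the agentive form *kovubre* is /e/, which is a vowel, so the plural suffix is -u, giving *kovubreu*.

kovubreu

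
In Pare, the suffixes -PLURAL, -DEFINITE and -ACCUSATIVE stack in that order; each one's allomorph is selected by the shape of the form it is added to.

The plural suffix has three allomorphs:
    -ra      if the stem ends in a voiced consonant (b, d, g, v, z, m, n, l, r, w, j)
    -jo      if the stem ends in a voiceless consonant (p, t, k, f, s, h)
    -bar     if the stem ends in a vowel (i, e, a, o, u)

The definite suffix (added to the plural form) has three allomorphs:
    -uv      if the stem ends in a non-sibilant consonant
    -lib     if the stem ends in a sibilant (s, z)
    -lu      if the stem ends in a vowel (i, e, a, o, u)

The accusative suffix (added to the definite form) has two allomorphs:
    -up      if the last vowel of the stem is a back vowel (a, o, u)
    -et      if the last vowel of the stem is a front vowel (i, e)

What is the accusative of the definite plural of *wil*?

*wil*: final sound = /l/, a voiced consonant → -ra → *wilra*.
The plural form *wilra* — final sound /a/ (a vowel) → -lu → *wilralu*.
The definite form *wilralu* — last vowel /u/ (a back vowel) → -up → *wilraluup*.

wilraluup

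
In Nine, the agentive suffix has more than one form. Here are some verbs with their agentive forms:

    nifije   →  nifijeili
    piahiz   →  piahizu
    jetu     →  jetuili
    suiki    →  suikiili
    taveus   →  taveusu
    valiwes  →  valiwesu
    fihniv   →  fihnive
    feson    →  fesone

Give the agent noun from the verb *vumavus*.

The suffix is conditioned by the final sound: -u when the stem ends in a sibilant (*piahiz*, *taveus*, *valiwes*); -e when the stem ends in a non-sibilant consonant (*fihniv*, *feson*); -ili when the stem ends in a vowel (*nifije*, *jetu*, *suiki*).
*vumavus*: final sound = /s/, a sibilant → -u → *vumavusu*.

vumavusu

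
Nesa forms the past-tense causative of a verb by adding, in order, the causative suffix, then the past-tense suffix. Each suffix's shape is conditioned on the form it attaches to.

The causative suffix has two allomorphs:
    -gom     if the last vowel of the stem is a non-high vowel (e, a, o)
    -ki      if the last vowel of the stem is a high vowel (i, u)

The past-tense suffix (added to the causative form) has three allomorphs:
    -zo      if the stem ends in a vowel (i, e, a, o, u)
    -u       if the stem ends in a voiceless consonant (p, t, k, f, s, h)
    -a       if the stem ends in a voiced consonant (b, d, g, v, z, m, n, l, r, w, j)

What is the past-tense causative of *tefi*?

*tefi* — last vowel /i/ (a high vowel) → -ki → *tefiki*.
The causative form *tefiki*: final sound = /i/, a vowel → -zo → *tefikizo*.

tefikizo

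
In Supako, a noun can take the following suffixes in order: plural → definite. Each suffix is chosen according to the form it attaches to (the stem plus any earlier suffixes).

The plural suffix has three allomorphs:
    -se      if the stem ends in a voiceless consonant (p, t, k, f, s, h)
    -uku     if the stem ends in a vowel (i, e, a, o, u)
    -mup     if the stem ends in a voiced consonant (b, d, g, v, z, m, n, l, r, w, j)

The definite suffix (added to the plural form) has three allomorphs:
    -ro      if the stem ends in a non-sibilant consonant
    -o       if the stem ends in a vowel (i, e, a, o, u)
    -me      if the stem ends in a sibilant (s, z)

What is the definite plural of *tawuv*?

Since the final sound of *tawuv* is /v/ (a voiced consonant), it takes -mup, giving *tawuvmup*.
The final sound of the plural form *tawuvmup* is /p/, which is a non-sibilant consonant, so the definite suffix is -ro, giving *tawuvmupro*.

tawuvmupro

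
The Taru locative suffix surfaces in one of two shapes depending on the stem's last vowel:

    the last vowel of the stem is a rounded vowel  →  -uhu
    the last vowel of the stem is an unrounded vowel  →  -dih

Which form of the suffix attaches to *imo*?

-uhu

*imo* — last vowel /o/ (a rounded vowel) → -uhu.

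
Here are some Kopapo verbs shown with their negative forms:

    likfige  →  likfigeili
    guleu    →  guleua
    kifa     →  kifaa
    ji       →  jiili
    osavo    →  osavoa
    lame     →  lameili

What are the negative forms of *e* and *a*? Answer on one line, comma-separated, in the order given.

Looking at the last vowel of each stem: -ili when the last vowel of the stem is a front vowel (*likfige*, *ji*, *lame*); -a when the last vowel of the stem is a back vowel (*guleu*, *kifa*, *osavo*).
Since the last vowel of *e* is /e/ (a front vowel), it takes -ili, giving *eili*.
The last vowel of *a* is /a/, which is a back vowel, so the suffix is -a, giving *aa*.

eili, aa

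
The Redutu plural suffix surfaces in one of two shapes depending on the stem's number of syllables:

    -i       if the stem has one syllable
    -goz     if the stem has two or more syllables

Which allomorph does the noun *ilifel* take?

*ilifel* (3 syllables) → -goz.

-goz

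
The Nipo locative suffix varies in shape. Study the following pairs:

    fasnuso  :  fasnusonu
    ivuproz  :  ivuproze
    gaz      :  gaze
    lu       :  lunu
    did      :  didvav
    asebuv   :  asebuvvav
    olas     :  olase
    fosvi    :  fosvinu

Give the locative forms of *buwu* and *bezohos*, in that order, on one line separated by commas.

buwunu, bezohose

The pattern is sibilance of the final sound: -e when the stem ends in a sibilant (*ivuproz*, *gaz*, *olas*); -vav when the stem ends in a non-sibilant consonant (*did*, *asebuv*); -nu when the stem ends in a vowel (*fasnuso*, *lu*, *fosvi*).
*buwu*: final sound = /u/, a vowel → -nu → *buwunu*.
*bezohos* — final sound /s/ (a sibilant) → -e → *bezohose*.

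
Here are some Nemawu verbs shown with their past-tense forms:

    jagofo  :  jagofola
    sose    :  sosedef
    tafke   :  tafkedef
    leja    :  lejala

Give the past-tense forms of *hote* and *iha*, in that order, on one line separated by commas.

hotedef, ihala

The suffix is conditioned by the last vowel: -def when the last vowel of the stem is a front vowel (*sose*, *tafke*); -la when the last vowel of the stem is a back vowel (*jagofo*, *leja*).
*hote*: last vowel = /e/, a front vowel → -def → *hotedef*.
Since the last vowel of *iha* is /a/ (a back vowel), it takes -la, giving *ihala*.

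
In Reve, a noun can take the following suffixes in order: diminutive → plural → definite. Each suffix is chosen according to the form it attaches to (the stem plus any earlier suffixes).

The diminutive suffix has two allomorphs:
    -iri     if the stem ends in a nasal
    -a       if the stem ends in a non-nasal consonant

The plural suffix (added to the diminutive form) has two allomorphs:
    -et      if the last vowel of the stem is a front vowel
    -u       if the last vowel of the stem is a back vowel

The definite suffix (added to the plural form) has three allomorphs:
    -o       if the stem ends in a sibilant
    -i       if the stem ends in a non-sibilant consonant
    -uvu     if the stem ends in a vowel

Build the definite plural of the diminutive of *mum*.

Since the final consonant of *mum* is /m/ (a nasal), it takes -iri, giving *mumiri*.
Since the last vowel of the diminutive form *mumiri* is /i/ (a front vowel), it takes -et, giving *mumiriet*.
The plural form *mumiriet*: final sound = /t/, a non-sibilant consonant → -i → *mumirieti*.

mumirieti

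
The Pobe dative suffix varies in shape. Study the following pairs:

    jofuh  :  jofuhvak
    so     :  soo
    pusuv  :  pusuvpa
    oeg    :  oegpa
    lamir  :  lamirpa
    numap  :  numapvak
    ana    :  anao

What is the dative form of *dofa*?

The suffix is conditioned by the final sound: -vak when the stem ends in a voiceless consonant (*jofuh*, *numap*); -pa when the stem ends in a voiced consonant (*pusuv*, *oeg*, *lamir*); -o when the stem ends in a vowel (*so*, *ana*).
*dofa* — final sound /a/ (a vowel) → -o → *dofao*.

dofao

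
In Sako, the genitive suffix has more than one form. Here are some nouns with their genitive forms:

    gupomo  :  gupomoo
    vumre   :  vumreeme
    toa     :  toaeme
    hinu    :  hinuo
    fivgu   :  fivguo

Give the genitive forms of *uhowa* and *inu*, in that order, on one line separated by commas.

The alternation tracks the last vowel of the stem — -o when the last vowel of the stem is a rounded vowel (*gupomo*, *hinu*, *fivgu*); -eme when the last vowel of the stem is an unrounded vowel (*vumre*, *toa*).
The last vowel of *uhowa* is /a/, which is an unrounded vowel, so the suffix is -eme, giving *uhowaeme*.
*inu*: last vowel = /u/, a rounded vowel → -o → *inuo*.

uhowaeme, inuo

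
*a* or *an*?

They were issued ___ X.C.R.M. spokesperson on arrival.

The indefinite article is chosen by the initial *sound* of the following word, not its spelling.
The initialism *X.C.R.M.* is read letter by letter; the first letter, X, is pronounced /ɛks/, which begins with a vowel sound.
So the article is *an*: They were issued an X.C.R.M. spokesperson on arrival.

an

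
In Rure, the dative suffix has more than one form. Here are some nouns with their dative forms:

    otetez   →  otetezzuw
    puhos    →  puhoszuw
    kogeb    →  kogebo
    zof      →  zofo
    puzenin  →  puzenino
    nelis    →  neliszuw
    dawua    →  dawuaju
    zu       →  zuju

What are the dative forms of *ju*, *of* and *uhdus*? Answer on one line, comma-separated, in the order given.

juju, ofo, uhduszuw

Looking at the final sound of each stem: -zuw when the stem ends in a sibilant (*otetez*, *puhos*, *nelis*); -o when the stem ends in a non-sibilant consonant (*kogeb*, *zof*, *puzenin*); -ju when the stem ends in a vowel (*dawua*, *zu*).
*ju* — final sound /u/ (a vowel) → -ju → *juju*.
The final sound of *of* is /f/, which is a non-sibilant consonant, so the suffix is -o, giving *ofo*.
The final sound of *uhdus* is /s/, which is a sibilant, so the suffix is -zuw, giving *uhduszuw*.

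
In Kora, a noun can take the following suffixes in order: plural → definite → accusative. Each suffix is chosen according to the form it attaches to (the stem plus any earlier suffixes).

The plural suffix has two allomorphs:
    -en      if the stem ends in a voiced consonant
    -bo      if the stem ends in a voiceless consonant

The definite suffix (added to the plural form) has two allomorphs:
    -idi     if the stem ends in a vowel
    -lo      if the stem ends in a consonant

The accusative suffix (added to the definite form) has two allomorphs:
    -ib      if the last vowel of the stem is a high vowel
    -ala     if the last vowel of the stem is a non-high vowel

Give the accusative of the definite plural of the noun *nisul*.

nisulenloala

*nisul*: final consonant = /l/, voiced → -en → *nisulen*.
The plural form *nisulen*: final sound = /n/, a consonant → -lo → *nisulenlo*.
The last vowel of the definite form *nisulenlo* is /o/, which is a non-high vowel, so the accusative suffix is -ala, giving *nisulenloala*.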